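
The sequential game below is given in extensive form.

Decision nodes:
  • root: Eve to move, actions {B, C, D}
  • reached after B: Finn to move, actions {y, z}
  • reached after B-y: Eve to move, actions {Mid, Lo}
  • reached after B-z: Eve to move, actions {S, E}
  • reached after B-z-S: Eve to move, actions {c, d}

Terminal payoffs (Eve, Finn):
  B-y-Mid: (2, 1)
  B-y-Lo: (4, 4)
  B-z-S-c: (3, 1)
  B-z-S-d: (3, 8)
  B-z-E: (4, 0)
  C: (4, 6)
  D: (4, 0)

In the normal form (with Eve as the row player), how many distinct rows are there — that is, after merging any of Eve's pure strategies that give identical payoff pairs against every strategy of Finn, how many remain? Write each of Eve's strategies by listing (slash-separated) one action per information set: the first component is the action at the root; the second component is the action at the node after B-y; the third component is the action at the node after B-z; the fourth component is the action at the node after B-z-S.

8

Eve has 24 pure strategies: B/Mid/S/c, B/Mid/S/d, B/Mid/E/c, B/Mid/E/d, B/Lo/S/c, B/Lo/S/d, B/Lo/E/c, B/Lo/E/d, C/Mid/S/c, C/Mid/S/d, C/Mid/E/c, C/Mid/E/d, C/Lo/S/c, C/Lo/S/d, C/Lo/E/c, C/Lo/E/d, D/Mid/S/c, D/Mid/S/d, D/Mid/E/c, D/Mid/E/d, D/Lo/S/c, D/Lo/S/d, D/Lo/E/c, D/Lo/E/d. Columns: y, z.
{B/Mid/S/c} → row (2,1) (3,1)
{B/Mid/S/d} → row (2,1) (3,8)
{B/Mid/E/c, B/Mid/E/d} → row (2,1) (4,0)
{B/Lo/S/c} → row (4,4) (3,1)
{B/Lo/S/d} → row (4,4) (3,8)
{B/Lo/E/c, B/Lo/E/d} → row (4,4) (4,0)
{C/Mid/S/c, C/Mid/S/d, C/Mid/E/c, C/Mid/E/d, C/Lo/S/c, C/Lo/S/d, C/Lo/E/c, C/Lo/E/d} → row (4,6) (4,6)
{D/Mid/S/c, D/Mid/S/d, D/Mid/E/c, D/Mid/E/d, D/Lo/S/c, D/Lo/S/d, D/Lo/E/c, D/Lo/E/d} → row (4,0) (4,0)
That's 8 distinct rows out of 24 strategies.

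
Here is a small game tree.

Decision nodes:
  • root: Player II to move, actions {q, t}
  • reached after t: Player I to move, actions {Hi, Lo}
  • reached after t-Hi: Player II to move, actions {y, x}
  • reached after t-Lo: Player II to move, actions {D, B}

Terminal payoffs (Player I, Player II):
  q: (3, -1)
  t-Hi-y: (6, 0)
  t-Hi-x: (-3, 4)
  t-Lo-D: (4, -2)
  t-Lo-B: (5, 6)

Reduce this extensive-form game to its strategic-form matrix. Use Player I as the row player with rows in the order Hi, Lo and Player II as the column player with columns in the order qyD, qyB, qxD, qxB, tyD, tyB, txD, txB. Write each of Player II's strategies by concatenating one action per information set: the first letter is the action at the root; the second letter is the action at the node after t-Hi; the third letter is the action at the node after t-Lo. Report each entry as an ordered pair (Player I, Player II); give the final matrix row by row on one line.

Hi: (3,-1) (3,-1) (3,-1) (3,-1) (6,0) (6,0) (-3,4) (-3,4) | Lo: (3,-1) (3,-1) (3,-1) (3,-1) (4,-2) (5,6) (4,-2) (5,6)

Row Hi: qyD→(3,-1), qyB→(3,-1), qxD→(3,-1), qxB→(3,-1), tyD→(6,0), tyB→(6,0), txD→(-3,4), txB→(-3,4)
Row Lo: qyD→(3,-1), qyB→(3,-1), qxD→(3,-1), qxB→(3,-1), tyD→(4,-2), tyB→(5,6), txD→(4,-2), txB→(5,6)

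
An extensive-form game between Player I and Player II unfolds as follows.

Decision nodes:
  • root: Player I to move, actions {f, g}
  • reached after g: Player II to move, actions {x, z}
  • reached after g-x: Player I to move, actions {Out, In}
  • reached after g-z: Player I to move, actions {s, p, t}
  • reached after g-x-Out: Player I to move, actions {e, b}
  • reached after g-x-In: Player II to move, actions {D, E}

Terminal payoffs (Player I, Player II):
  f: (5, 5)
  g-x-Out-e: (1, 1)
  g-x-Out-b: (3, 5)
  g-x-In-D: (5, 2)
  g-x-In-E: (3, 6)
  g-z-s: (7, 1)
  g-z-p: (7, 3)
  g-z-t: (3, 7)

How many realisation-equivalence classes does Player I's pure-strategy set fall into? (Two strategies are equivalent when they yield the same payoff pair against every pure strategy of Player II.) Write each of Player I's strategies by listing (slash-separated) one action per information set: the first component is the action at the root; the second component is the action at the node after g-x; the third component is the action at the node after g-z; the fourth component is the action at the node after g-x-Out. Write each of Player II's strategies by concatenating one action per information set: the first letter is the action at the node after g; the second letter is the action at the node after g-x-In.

10

Player I has 24 pure strategies: f/Out/s/e, f/Out/s/b, f/Out/p/e, f/Out/p/b, f/Out/t/e, f/Out/t/b, f/In/s/e, f/In/s/b, f/In/p/e, f/In/p/b, f/In/t/e, f/In/t/b, g/Out/s/e, g/Out/s/b, g/Out/p/e, g/Out/p/b, g/Out/t/e, g/Out/t/b, g/In/s/e, g/In/s/b, g/In/p/e, g/In/p/b, g/In/t/e, g/In/t/b. Columns: xD, xE, zD, zE.
{f/Out/s/e, f/Out/s/b, f/Out/p/e, f/Out/p/b, f/Out/t/e, f/Out/t/b, f/In/s/e, f/In/s/b, f/In/p/e, f/In/p/b, f/In/t/e, f/In/t/b} → row (5,5) (5,5) (5,5) (5,5)
{g/Out/s/e} → row (1,1) (1,1) (7,1) (7,1)
{g/Out/s/b} → row (3,5) (3,5) (7,1) (7,1)
{g/Out/p/e} → row (1,1) (1,1) (7,3) (7,3)
{g/Out/p/b} → row (3,5) (3,5) (7,3) (7,3)
{g/Out/t/e} → row (1,1) (1,1) (3,7) (3,7)
{g/Out/t/b} → row (3,5) (3,5) (3,7) (3,7)
{g/In/s/e, g/In/s/b} → row (5,2) (3,6) (7,1) (7,1)
{g/In/p/e, g/In/p/b} → row (5,2) (3,6) (7,3) (7,3)
{g/In/t/e, g/In/t/b} → row (5,2) (3,6) (3,7) (3,7)
That's 10 distinct rows out of 24 strategies.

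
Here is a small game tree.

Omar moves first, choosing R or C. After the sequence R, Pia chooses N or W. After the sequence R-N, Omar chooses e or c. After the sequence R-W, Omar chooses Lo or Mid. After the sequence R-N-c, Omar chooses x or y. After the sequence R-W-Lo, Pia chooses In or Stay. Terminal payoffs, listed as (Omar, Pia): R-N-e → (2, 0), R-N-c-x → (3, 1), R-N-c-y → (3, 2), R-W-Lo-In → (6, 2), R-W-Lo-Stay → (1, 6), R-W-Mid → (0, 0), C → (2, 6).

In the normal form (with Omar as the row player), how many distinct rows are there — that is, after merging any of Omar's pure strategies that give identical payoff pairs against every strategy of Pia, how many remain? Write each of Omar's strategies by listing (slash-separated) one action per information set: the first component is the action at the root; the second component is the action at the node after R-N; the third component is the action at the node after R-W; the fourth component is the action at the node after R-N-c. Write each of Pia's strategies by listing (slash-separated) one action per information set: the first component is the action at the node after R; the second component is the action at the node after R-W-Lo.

7

Omar has 16 pure strategies: R/e/Lo/x, R/e/Lo/y, R/e/Mid/x, R/e/Mid/y, R/c/Lo/x, R/c/Lo/y, R/c/Mid/x, R/c/Mid/y, C/e/Lo/x, C/e/Lo/y, C/e/Mid/x, C/e/Mid/y, C/c/Lo/x, C/c/Lo/y, C/c/Mid/x, C/c/Mid/y. Columns: N/In, N/Stay, W/In, W/Stay.
{R/e/Lo/x, R/e/Lo/y} → row (2,0) (2,0) (6,2) (1,6)
{R/e/Mid/x, R/e/Mid/y} → row (2,0) (2,0) (0,0) (0,0)
{R/c/Lo/x} → row (3,1) (3,1) (6,2) (1,6)
{R/c/Lo/y} → row (3,2) (3,2) (6,2) (1,6)
{R/c/Mid/x} → row (3,1) (3,1) (0,0) (0,0)
{R/c/Mid/y} → row (3,2) (3,2) (0,0) (0,0)
{C/e/Lo/x, C/e/Lo/y, C/e/Mid/x, C/e/Mid/y, C/c/Lo/x, C/c/Lo/y, C/c/Mid/x, C/c/Mid/y} → row (2,6) (2,6) (2,6) (2,6)
That's 7 distinct rows out of 16 strategies.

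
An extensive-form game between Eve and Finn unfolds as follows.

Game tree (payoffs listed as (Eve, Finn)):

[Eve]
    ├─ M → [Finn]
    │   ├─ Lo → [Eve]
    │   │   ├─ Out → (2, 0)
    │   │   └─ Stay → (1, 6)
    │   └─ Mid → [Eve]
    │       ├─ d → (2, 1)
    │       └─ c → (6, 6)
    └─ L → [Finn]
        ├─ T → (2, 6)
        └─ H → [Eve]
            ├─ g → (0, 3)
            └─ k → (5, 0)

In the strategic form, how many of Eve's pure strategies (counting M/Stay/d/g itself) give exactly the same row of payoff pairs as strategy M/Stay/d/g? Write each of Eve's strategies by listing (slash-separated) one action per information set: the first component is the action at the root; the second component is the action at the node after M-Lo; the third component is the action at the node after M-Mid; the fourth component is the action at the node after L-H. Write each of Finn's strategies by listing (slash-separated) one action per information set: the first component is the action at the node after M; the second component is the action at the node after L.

2

Row for M/Stay/d/g (columns Lo/T, Lo/H, Mid/T, Mid/H): (1,6) (1,6) (2,1) (2,1).
Under M/Stay/d/g, Eve's choice at the node after L-H can never be reached regardless of what Finn does, so varying those choices leaves every outcome unchanged.
Holding the reachable choices fixed and varying the unreachable one freely already gives 2 equivalent strategies.
No other strategy reproduces this row, so those 2 are the full class: M/Stay/d/g, M/Stay/d/k.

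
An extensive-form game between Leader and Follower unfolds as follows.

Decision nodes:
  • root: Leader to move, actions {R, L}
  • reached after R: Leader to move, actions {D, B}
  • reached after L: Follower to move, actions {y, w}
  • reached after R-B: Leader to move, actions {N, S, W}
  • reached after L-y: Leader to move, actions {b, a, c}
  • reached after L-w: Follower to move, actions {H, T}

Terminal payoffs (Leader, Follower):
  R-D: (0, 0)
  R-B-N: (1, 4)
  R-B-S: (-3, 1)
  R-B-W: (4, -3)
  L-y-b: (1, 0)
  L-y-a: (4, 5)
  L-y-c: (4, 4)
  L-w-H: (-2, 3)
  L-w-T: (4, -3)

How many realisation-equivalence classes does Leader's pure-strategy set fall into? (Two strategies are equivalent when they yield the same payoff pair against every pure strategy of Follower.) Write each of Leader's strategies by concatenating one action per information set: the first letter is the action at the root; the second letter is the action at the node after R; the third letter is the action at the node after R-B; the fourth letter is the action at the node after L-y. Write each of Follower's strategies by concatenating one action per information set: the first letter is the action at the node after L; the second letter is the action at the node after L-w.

7

Leader has 36 pure strategies: RDNb, RDNa, RDNc, RDSb, RDSa, RDSc, RDWb, RDWa, RDWc, RBNb, RBNa, RBNc, RBSb, RBSa, RBSc, RBWb, RBWa, RBWc, LDNb, LDNa, LDNc, LDSb, LDSa, LDSc, LDWb, LDWa, LDWc, LBNb, LBNa, LBNc, LBSb, LBSa, LBSc, LBWb, LBWa, LBWc. Columns: yH, yT, wH, wT.
{RDNb, RDNa, RDNc, RDSb, RDSa, RDSc, RDWb, RDWa, RDWc} → row (0,0) (0,0) (0,0) (0,0)
{RBNb, RBNa, RBNc} → row (1,4) (1,4) (1,4) (1,4)
{RBSb, RBSa, RBSc} → row (-3,1) (-3,1) (-3,1) (-3,1)
{RBWb, RBWa, RBWc} → row (4,-3) (4,-3) (4,-3) (4,-3)
{LDNb, LDSb, LDWb, LBNb, LBSb, LBWb} → row (1,0) (1,0) (-2,3) (4,-3)
{LDNa, LDSa, LDWa, LBNa, LBSa, LBWa} → row (4,5) (4,5) (-2,3) (4,-3)
{LDNc, LDSc, LDWc, LBNc, LBSc, LBWc} → row (4,4) (4,4) (-2,3) (4,-3)
That's 7 distinct rows out of 36 strategies.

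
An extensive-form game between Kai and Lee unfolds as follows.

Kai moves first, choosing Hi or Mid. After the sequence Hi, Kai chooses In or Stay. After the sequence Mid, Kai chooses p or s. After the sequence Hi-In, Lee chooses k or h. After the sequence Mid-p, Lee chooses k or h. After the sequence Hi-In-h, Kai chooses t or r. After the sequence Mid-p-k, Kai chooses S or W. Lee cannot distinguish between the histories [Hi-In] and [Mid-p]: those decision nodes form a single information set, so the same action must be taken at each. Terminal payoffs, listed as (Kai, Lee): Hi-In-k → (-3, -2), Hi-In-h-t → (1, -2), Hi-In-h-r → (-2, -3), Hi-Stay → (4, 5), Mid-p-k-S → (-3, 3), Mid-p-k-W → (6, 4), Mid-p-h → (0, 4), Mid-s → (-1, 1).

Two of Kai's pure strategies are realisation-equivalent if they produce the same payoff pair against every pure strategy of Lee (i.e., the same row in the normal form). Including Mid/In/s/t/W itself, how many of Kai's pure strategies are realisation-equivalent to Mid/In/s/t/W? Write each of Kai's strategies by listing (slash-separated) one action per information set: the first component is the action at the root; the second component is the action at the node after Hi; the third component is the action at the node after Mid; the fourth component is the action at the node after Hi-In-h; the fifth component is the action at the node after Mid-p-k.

8

Row for Mid/In/s/t/W (columns k, h): (-1,1) (-1,1).
Under Mid/In/s/t/W, Kai's choice at the node after Hi and at the node after Hi-In-h and at the node after Mid-p-k can never be reached regardless of what Lee does, so varying those choices leaves every outcome unchanged.
Holding the reachable choices fixed and varying the unreachable ones freely already gives 2 × 2 × 2 = 8 equivalent strategies.
No other strategy reproduces this row, so those 8 are the full class: Mid/In/s/t/S, Mid/In/s/t/W, Mid/In/s/r/S, Mid/In/s/r/W, Mid/Stay/s/t/S, Mid/Stay/s/t/W, Mid/Stay/s/r/S, Mid/Stay/s/r/W.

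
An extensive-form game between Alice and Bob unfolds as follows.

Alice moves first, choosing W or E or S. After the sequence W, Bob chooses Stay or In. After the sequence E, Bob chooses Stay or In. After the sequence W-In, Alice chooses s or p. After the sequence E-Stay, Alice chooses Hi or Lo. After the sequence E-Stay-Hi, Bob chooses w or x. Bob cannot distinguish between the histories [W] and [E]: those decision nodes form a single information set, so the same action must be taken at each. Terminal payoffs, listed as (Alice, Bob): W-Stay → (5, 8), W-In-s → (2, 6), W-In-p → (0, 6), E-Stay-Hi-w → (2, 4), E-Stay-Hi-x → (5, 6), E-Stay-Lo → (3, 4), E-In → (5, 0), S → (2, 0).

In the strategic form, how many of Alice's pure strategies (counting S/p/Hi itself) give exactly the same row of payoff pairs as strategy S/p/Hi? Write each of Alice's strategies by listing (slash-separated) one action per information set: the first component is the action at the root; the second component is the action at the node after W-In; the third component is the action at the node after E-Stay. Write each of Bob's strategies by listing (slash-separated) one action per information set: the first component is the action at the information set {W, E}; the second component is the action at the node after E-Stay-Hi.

4

Row for S/p/Hi (columns Stay/w, Stay/x, In/w, In/x): (2,0) (2,0) (2,0) (2,0).
Under S/p/Hi, Alice's choice at the node after W-In and at the node after E-Stay can never be reached regardless of what Bob does, so varying those choices leaves every outcome unchanged.
Holding the reachable choices fixed and varying the unreachable ones freely already gives 2 × 2 = 4 equivalent strategies.
No other strategy reproduces this row, so those 4 are the full class: S/s/Hi, S/s/Lo, S/p/Hi, S/p/Lo.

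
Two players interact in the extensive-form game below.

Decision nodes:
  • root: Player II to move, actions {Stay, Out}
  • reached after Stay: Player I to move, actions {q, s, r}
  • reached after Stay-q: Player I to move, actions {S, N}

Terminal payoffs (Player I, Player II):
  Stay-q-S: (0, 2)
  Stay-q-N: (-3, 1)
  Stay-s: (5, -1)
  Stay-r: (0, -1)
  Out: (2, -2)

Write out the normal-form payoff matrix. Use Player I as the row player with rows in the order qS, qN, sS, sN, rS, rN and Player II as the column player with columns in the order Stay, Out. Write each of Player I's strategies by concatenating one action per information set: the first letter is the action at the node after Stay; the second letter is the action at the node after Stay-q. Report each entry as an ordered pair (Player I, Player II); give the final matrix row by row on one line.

Row qS: Stay→(0,2), Out→(2,-2)
Row qN: Stay→(-3,1), Out→(2,-2)
Row sS: Stay→(5,-1), Out→(2,-2)
Row sN: Stay→(5,-1), Out→(2,-2)
Row rS: Stay→(0,-1), Out→(2,-2)
Row rN: Stay→(0,-1), Out→(2,-2)

qS: (0,2) (2,-2) | qN: (-3,1) (2,-2) | sS: (5,-1) (2,-2) | sN: (5,-1) (2,-2) | rS: (0,-1) (2,-2) | rN: (0,-1) (2,-2)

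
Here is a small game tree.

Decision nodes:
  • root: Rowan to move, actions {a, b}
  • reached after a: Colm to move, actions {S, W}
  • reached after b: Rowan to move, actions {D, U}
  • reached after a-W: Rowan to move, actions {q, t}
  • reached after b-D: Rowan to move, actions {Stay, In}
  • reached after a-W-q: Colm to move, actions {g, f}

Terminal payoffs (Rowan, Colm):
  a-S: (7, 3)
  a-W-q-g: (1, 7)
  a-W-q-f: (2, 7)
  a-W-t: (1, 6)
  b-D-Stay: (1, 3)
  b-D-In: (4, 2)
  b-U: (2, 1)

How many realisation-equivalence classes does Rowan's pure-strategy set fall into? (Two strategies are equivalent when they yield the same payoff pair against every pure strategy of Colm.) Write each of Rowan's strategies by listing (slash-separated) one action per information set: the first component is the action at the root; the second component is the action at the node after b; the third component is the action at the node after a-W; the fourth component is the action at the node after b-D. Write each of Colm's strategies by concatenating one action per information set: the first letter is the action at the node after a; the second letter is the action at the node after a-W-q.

5

Rowan has 16 pure strategies: a/D/q/Stay, a/D/q/In, a/D/t/Stay, a/D/t/In, a/U/q/Stay, a/U/q/In, a/U/t/Stay, a/U/t/In, b/D/q/Stay, b/D/q/In, b/D/t/Stay, b/D/t/In, b/U/q/Stay, b/U/q/In, b/U/t/Stay, b/U/t/In. Columns: Sg, Sf, Wg, Wf.
{a/D/q/Stay, a/D/q/In, a/U/q/Stay, a/U/q/In} → row (7,3) (7,3) (1,7) (2,7)
{a/D/t/Stay, a/D/t/In, a/U/t/Stay, a/U/t/In} → row (7,3) (7,3) (1,6) (1,6)
{b/D/q/Stay, b/D/t/Stay} → row (1,3) (1,3) (1,3) (1,3)
{b/D/q/In, b/D/t/In} → row (4,2) (4,2) (4,2) (4,2)
{b/U/q/Stay, b/U/q/In, b/U/t/Stay, b/U/t/In} → row (2,1) (2,1) (2,1) (2,1)
That's 5 distinct rows out of 16 strategies.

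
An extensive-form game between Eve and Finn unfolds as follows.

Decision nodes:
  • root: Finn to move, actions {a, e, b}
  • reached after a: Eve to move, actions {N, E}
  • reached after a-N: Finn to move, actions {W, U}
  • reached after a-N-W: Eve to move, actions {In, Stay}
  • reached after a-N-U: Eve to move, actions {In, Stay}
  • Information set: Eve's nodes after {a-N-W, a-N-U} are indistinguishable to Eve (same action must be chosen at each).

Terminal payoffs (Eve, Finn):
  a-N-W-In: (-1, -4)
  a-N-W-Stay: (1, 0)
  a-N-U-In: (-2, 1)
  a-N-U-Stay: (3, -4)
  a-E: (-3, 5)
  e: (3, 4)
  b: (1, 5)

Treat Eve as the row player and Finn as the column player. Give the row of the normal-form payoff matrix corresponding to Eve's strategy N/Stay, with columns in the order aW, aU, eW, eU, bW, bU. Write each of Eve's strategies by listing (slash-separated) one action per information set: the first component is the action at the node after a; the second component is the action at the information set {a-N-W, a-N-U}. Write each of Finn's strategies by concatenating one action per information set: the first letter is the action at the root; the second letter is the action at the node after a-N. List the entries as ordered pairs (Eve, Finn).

(1,0) (3,-4) (3,4) (3,4) (1,5) (1,5)

vs aW: Finn plays a → Eve plays N at [a] → Finn plays W at [a-N] → Eve plays Stay at [a-N-W] → (1, 0)
vs aU: Finn plays a → Eve plays N at [a] → Finn plays U at [a-N] → Eve plays Stay at [a-N-U] → (3, -4)
vs eW: Finn plays e → (3, 4)
vs eU: Finn plays e → (3, 4)
vs bW: Finn plays b → (1, 5)
vs bU: Finn plays b → (1, 5)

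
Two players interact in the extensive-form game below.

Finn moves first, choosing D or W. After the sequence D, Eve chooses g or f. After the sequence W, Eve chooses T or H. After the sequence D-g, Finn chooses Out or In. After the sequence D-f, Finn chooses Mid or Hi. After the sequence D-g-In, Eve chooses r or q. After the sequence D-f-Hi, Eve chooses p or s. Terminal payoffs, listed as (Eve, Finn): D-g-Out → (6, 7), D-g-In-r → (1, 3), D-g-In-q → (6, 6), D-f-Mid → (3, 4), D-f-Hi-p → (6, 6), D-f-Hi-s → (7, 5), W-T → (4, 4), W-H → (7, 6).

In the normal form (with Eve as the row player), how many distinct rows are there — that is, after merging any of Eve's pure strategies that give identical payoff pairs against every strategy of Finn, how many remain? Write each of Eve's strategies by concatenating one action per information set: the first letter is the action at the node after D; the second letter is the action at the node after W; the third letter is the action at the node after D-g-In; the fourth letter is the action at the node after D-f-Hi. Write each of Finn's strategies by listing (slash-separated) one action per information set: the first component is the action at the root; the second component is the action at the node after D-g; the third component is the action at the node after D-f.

Eve has 16 pure strategies: gTrp, gTrs, gTqp, gTqs, gHrp, gHrs, gHqp, gHqs, fTrp, fTrs, fTqp, fTqs, fHrp, fHrs, fHqp, fHqs. Columns: D/Out/Mid, D/Out/Hi, D/In/Mid, D/In/Hi, W/Out/Mid, W/Out/Hi, W/In/Mid, W/In/Hi.
{gTrp, gTrs} → row (6,7) (6,7) (1,3) (1,3) (4,4) (4,4) (4,4) (4,4)
{gTqp, gTqs} → row (6,7) (6,7) (6,6) (6,6) (4,4) (4,4) (4,4) (4,4)
{gHrp, gHrs} → row (6,7) (6,7) (1,3) (1,3) (7,6) (7,6) (7,6) (7,6)
{gHqp, gHqs} → row (6,7) (6,7) (6,6) (6,6) (7,6) (7,6) (7,6) (7,6)
{fTrp, fTqp} → row (3,4) (6,6) (3,4) (6,6) (4,4) (4,4) (4,4) (4,4)
{fTrs, fTqs} → row (3,4) (7,5) (3,4) (7,5) (4,4) (4,4) (4,4) (4,4)
{fHrp, fHqp} → row (3,4) (6,6) (3,4) (6,6) (7,6) (7,6) (7,6) (7,6)
{fHrs, fHqs} → row (3,4) (7,5) (3,4) (7,5) (7,6) (7,6) (7,6) (7,6)
That's 8 distinct rows out of 16 strategies.

8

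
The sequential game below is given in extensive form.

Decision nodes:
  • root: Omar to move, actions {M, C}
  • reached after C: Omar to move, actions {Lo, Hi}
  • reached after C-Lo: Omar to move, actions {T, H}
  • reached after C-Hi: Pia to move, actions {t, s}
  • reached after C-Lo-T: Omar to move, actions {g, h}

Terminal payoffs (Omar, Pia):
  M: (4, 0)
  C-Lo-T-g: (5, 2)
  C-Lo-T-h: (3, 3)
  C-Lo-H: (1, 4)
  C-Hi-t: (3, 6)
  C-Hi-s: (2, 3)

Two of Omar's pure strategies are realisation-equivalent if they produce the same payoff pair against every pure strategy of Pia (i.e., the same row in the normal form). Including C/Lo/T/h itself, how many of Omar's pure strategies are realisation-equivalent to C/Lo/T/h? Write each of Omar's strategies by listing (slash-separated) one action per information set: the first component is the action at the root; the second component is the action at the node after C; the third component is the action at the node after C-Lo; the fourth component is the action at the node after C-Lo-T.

1

Row for C/Lo/T/h (columns t, s): (3,3) (3,3).
Every one of Omar's information sets is on the play path for some reply by Pia when Omar follows C/Lo/T/h.
Changing the action at any of them therefore changes at least one column, so only C/Lo/T/h itself gives this row.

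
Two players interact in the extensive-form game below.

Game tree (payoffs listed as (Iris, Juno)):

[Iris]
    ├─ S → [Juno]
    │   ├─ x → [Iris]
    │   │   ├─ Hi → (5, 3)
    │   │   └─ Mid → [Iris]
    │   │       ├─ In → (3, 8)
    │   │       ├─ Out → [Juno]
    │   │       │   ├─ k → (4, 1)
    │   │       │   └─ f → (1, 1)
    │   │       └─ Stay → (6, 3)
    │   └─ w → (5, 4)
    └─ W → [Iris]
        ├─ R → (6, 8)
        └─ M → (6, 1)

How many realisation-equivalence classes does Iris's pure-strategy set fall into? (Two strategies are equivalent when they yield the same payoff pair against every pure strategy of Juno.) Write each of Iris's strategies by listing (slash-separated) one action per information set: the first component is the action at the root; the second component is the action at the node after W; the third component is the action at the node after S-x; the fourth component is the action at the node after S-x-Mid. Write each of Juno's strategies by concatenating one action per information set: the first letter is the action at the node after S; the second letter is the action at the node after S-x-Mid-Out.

Iris has 24 pure strategies: S/R/Hi/In, S/R/Hi/Out, S/R/Hi/Stay, S/R/Mid/In, S/R/Mid/Out, S/R/Mid/Stay, S/M/Hi/In, S/M/Hi/Out, S/M/Hi/Stay, S/M/Mid/In, S/M/Mid/Out, S/M/Mid/Stay, W/R/Hi/In, W/R/Hi/Out, W/R/Hi/Stay, W/R/Mid/In, W/R/Mid/Out, W/R/Mid/Stay, W/M/Hi/In, W/M/Hi/Out, W/M/Hi/Stay, W/M/Mid/In, W/M/Mid/Out, W/M/Mid/Stay. Columns: xk, xf, wk, wf.
{S/R/Hi/In, S/R/Hi/Out, S/R/Hi/Stay, S/M/Hi/In, S/M/Hi/Out, S/M/Hi/Stay} → row (5,3) (5,3) (5,4) (5,4)
{S/R/Mid/In, S/M/Mid/In} → row (3,8) (3,8) (5,4) (5,4)
{S/R/Mid/Out, S/M/Mid/Out} → row (4,1) (1,1) (5,4) (5,4)
{S/R/Mid/Stay, S/M/Mid/Stay} → row (6,3) (6,3) (5,4) (5,4)
{W/R/Hi/In, W/R/Hi/Out, W/R/Hi/Stay, W/R/Mid/In, W/R/Mid/Out, W/R/Mid/Stay} → row (6,8) (6,8) (6,8) (6,8)
{W/M/Hi/In, W/M/Hi/Out, W/M/Hi/Stay, W/M/Mid/In, W/M/Mid/Out, W/M/Mid/Stay} → row (6,1) (6,1) (6,1) (6,1)
That's 6 distinct rows out of 24 strategies.

6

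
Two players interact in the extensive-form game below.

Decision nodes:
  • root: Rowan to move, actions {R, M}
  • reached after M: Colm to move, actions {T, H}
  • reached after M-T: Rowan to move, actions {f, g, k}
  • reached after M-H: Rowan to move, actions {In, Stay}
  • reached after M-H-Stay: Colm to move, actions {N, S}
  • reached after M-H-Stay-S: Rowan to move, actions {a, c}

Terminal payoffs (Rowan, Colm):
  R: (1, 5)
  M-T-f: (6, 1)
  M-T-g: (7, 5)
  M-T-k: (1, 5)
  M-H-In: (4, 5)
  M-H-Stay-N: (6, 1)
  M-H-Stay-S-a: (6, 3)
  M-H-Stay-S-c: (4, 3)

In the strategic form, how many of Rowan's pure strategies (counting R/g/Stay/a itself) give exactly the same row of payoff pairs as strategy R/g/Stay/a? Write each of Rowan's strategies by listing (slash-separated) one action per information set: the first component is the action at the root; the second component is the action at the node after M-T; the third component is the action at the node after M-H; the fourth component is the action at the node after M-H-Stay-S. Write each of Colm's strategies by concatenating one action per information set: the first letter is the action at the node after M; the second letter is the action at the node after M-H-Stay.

12

Row for R/g/Stay/a (columns TN, TS, HN, HS): (1,5) (1,5) (1,5) (1,5).
Under R/g/Stay/a, Rowan's choice at the node after M-T and at the node after M-H and at the node after M-H-Stay-S can never be reached regardless of what Colm does, so varying those choices leaves every outcome unchanged.
Holding the reachable choices fixed and varying the unreachable ones freely already gives 3 × 2 × 2 = 12 equivalent strategies.
No other strategy reproduces this row, so those 12 are the full class: R/f/In/a, R/f/In/c, R/f/Stay/a, R/f/Stay/c, R/g/In/a, R/g/In/c, R/g/Stay/a, R/g/Stay/c, R/k/In/a, R/k/In/c, R/k/Stay/a, R/k/Stay/c.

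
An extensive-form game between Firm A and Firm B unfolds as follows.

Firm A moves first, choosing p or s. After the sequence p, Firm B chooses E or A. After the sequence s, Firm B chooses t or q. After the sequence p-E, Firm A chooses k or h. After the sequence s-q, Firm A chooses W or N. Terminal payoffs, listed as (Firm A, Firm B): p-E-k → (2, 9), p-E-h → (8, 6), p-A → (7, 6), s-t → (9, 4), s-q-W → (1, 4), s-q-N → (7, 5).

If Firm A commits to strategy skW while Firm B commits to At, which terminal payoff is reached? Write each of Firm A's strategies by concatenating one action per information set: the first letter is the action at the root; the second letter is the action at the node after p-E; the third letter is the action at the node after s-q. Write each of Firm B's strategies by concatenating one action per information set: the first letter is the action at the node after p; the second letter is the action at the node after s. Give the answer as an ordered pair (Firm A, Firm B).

(9, 4)

Trace the play path from the root:
  Firm A plays s
  Firm B plays t at [s]
→ terminal payoff (9, 4).
(Firm A's choice at the node after p-E is never reached on this path, so it doesn't affect the outcome.)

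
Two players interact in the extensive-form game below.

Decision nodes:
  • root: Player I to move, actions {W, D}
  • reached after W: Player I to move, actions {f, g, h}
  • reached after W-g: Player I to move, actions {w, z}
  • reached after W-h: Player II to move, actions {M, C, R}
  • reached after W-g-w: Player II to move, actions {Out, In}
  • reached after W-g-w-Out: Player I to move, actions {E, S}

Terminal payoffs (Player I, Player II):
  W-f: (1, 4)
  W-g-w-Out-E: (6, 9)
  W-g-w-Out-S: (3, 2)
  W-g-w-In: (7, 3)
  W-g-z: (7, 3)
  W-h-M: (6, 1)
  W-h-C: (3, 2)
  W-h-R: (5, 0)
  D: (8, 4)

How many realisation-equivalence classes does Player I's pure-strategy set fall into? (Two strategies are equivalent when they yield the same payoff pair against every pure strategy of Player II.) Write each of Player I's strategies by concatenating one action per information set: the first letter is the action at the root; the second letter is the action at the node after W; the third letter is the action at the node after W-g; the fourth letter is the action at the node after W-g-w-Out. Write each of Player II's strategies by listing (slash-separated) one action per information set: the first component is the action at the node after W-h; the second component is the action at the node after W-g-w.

Player I has 24 pure strategies: WfwE, WfwS, WfzE, WfzS, WgwE, WgwS, WgzE, WgzS, WhwE, WhwS, WhzE, WhzS, DfwE, DfwS, DfzE, DfzS, DgwE, DgwS, DgzE, DgzS, DhwE, DhwS, DhzE, DhzS. Columns: M/Out, M/In, C/Out, C/In, R/Out, R/In.
{WfwE, WfwS, WfzE, WfzS} → row (1,4) (1,4) (1,4) (1,4) (1,4) (1,4)
{WgwE} → row (6,9) (7,3) (6,9) (7,3) (6,9) (7,3)
{WgwS} → row (3,2) (7,3) (3,2) (7,3) (3,2) (7,3)
{WgzE, WgzS} → row (7,3) (7,3) (7,3) (7,3) (7,3) (7,3)
{WhwE, WhwS, WhzE, WhzS} → row (6,1) (6,1) (3,2) (3,2) (5,0) (5,0)
{DfwE, DfwS, DfzE, DfzS, DgwE, DgwS, DgzE, DgzS, DhwE, DhwS, DhzE, DhzS} → row (8,4) (8,4) (8,4) (8,4) (8,4) (8,4)
That's 6 distinct rows out of 24 strategies.

6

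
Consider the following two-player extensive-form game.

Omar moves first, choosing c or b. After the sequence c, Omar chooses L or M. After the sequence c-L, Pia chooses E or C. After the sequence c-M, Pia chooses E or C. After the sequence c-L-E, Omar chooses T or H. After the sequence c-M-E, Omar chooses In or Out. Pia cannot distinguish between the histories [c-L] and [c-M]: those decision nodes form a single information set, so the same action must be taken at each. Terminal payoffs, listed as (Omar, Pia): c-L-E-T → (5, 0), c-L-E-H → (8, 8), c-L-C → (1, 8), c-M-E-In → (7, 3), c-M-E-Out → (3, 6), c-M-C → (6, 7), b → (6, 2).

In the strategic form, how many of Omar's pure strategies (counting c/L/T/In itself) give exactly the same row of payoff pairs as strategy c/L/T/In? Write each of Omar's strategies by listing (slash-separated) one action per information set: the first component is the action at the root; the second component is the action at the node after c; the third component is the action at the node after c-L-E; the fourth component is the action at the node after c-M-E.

Row for c/L/T/In (columns E, C): (5,0) (1,8).
Under c/L/T/In, Omar's choice at the node after c-M-E can never be reached regardless of what Pia does, so varying those choices leaves every outcome unchanged.
Holding the reachable choices fixed and varying the unreachable one freely already gives 2 equivalent strategies.
No other strategy reproduces this row, so those 2 are the full class: c/L/T/In, c/L/T/Out.

2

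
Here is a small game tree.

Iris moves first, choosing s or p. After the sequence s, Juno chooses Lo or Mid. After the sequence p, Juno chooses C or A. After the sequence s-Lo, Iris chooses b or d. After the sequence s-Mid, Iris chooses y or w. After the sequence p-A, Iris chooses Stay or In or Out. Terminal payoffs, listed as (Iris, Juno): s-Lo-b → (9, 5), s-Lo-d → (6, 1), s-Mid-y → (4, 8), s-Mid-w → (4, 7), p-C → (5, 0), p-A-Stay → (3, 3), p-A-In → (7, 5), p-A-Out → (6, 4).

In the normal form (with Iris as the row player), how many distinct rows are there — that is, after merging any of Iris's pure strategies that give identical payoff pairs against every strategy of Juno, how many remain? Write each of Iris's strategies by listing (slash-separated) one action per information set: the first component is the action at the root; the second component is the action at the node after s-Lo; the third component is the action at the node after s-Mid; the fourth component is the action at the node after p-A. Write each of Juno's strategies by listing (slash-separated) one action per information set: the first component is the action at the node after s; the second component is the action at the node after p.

7

Iris has 24 pure strategies: s/b/y/Stay, s/b/y/In, s/b/y/Out, s/b/w/Stay, s/b/w/In, s/b/w/Out, s/d/y/Stay, s/d/y/In, s/d/y/Out, s/d/w/Stay, s/d/w/In, s/d/w/Out, p/b/y/Stay, p/b/y/In, p/b/y/Out, p/b/w/Stay, p/b/w/In, p/b/w/Out, p/d/y/Stay, p/d/y/In, p/d/y/Out, p/d/w/Stay, p/d/w/In, p/d/w/Out. Columns: Lo/C, Lo/A, Mid/C, Mid/A.
{s/b/y/Stay, s/b/y/In, s/b/y/Out} → row (9,5) (9,5) (4,8) (4,8)
{s/b/w/Stay, s/b/w/In, s/b/w/Out} → row (9,5) (9,5) (4,7) (4,7)
{s/d/y/Stay, s/d/y/In, s/d/y/Out} → row (6,1) (6,1) (4,8) (4,8)
{s/d/w/Stay, s/d/w/In, s/d/w/Out} → row (6,1) (6,1) (4,7) (4,7)
{p/b/y/Stay, p/b/w/Stay, p/d/y/Stay, p/d/w/Stay} → row (5,0) (3,3) (5,0) (3,3)
{p/b/y/In, p/b/w/In, p/d/y/In, p/d/w/In} → row (5,0) (7,5) (5,0) (7,5)
{p/b/y/Out, p/b/w/Out, p/d/y/Out, p/d/w/Out} → row (5,0) (6,4) (5,0) (6,4)
That's 7 distinct rows out of 24 strategies.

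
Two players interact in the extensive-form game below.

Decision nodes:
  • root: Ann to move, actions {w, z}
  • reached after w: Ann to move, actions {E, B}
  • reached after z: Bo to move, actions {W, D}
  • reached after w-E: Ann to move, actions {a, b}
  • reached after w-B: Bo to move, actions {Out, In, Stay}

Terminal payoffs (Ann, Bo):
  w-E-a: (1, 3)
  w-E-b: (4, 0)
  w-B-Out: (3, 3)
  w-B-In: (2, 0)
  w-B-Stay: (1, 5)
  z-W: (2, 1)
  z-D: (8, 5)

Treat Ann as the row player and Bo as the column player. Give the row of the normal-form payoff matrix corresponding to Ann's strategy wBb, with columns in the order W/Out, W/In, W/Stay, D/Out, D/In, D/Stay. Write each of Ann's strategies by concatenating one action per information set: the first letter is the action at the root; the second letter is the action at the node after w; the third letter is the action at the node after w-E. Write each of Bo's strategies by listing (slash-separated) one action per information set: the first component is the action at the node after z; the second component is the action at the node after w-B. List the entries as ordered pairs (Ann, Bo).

(3,3) (2,0) (1,5) (3,3) (2,0) (1,5)

vs W/Out: Ann plays w → Ann plays B at [w] → Bo plays Out at [w-B] → (3, 3)
vs W/In: Ann plays w → Ann plays B at [w] → Bo plays In at [w-B] → (2, 0)
vs W/Stay: Ann plays w → Ann plays B at [w] → Bo plays Stay at [w-B] → (1, 5)
vs D/Out: Ann plays w → Ann plays B at [w] → Bo plays Out at [w-B] → (3, 3)
vs D/In: Ann plays w → Ann plays B at [w] → Bo plays In at [w-B] → (2, 0)
vs D/Stay: Ann plays w → Ann plays B at [w] → Bo plays Stay at [w-B] → (1, 5)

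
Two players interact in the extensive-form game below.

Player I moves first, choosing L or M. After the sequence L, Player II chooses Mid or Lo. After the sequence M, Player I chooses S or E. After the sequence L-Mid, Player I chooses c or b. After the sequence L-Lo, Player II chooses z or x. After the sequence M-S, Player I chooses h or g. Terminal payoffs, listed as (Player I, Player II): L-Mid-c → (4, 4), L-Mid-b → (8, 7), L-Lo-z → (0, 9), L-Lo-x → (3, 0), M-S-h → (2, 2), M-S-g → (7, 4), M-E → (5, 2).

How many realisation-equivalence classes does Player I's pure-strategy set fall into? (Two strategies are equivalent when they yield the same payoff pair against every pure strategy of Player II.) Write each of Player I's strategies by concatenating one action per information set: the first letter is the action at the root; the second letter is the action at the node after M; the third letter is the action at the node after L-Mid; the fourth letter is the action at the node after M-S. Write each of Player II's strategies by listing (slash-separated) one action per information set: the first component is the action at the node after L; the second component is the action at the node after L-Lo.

5

Player I has 16 pure strategies: LSch, LScg, LSbh, LSbg, LEch, LEcg, LEbh, LEbg, MSch, MScg, MSbh, MSbg, MEch, MEcg, MEbh, MEbg. Columns: Mid/z, Mid/x, Lo/z, Lo/x.
{LSch, LScg, LEch, LEcg} → row (4,4) (4,4) (0,9) (3,0)
{LSbh, LSbg, LEbh, LEbg} → row (8,7) (8,7) (0,9) (3,0)
{MSch, MSbh} → row (2,2) (2,2) (2,2) (2,2)
{MScg, MSbg} → row (7,4) (7,4) (7,4) (7,4)
{MEch, MEcg, MEbh, MEbg} → row (5,2) (5,2) (5,2) (5,2)
That's 5 distinct rows out of 16 strategies.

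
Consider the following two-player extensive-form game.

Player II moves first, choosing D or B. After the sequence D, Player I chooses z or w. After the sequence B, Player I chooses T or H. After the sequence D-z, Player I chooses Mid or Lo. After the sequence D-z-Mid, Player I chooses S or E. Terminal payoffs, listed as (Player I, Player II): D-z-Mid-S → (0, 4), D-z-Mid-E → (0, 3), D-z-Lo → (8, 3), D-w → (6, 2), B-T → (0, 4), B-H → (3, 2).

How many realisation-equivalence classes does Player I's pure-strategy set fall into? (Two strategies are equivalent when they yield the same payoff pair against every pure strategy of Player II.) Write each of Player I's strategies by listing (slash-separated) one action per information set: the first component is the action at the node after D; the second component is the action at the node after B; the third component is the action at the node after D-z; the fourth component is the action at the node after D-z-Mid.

Player I has 16 pure strategies: z/T/Mid/S, z/T/Mid/E, z/T/Lo/S, z/T/Lo/E, z/H/Mid/S, z/H/Mid/E, z/H/Lo/S, z/H/Lo/E, w/T/Mid/S, w/T/Mid/E, w/T/Lo/S, w/T/Lo/E, w/H/Mid/S, w/H/Mid/E, w/H/Lo/S, w/H/Lo/E. Columns: D, B.
{z/T/Mid/S} → row (0,4) (0,4)
{z/T/Mid/E} → row (0,3) (0,4)
{z/T/Lo/S, z/T/Lo/E} → row (8,3) (0,4)
{z/H/Mid/S} → row (0,4) (3,2)
{z/H/Mid/E} → row (0,3) (3,2)
{z/H/Lo/S, z/H/Lo/E} → row (8,3) (3,2)
{w/T/Mid/S, w/T/Mid/E, w/T/Lo/S, w/T/Lo/E} → row (6,2) (0,4)
{w/H/Mid/S, w/H/Mid/E, w/H/Lo/S, w/H/Lo/E} → row (6,2) (3,2)
That's 8 distinct rows out of 16 strategies.

8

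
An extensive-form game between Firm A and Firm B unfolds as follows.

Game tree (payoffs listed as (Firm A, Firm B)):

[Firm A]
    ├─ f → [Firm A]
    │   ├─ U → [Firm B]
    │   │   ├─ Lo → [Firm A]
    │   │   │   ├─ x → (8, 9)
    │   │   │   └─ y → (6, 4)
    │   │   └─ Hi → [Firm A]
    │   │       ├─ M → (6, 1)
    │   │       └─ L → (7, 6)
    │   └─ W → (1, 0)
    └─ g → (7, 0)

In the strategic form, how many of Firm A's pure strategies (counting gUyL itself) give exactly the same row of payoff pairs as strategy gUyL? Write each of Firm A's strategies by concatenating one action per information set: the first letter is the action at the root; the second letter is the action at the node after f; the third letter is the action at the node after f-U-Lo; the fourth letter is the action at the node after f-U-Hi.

Row for gUyL (columns Lo, Hi): (7,0) (7,0).
Under gUyL, Firm A's choice at the node after f and at the node after f-U-Lo and at the node after f-U-Hi can never be reached regardless of what Firm B does, so varying those choices leaves every outcome unchanged.
Holding the reachable choices fixed and varying the unreachable ones freely already gives 2 × 2 × 2 = 8 equivalent strategies.
No other strategy reproduces this row, so those 8 are the full class: gUxM, gUxL, gUyM, gUyL, gWxM, gWxL, gWyM, gWyL.

8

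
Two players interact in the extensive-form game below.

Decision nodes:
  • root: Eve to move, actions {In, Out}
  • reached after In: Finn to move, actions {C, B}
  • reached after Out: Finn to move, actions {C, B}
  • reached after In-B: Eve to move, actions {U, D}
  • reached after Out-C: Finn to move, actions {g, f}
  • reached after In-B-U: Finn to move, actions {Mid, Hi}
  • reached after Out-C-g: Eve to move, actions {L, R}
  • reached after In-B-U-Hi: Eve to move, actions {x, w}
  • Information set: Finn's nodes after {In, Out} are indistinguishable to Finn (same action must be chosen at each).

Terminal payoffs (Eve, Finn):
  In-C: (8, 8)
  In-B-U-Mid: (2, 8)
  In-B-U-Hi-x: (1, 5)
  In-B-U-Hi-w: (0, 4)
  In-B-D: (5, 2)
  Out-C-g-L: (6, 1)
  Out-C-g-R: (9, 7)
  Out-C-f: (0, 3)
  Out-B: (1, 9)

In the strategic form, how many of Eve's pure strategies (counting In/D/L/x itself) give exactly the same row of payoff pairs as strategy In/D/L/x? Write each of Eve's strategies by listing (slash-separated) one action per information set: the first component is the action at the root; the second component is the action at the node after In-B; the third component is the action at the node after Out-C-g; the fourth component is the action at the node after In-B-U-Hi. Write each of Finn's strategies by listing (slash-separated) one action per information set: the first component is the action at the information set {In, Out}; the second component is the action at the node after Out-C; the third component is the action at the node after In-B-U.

4

Row for In/D/L/x (columns C/g/Mid, C/g/Hi, C/f/Mid, C/f/Hi, B/g/Mid, B/g/Hi, B/f/Mid, B/f/Hi): (8,8) (8,8) (8,8) (8,8) (5,2) (5,2) (5,2) (5,2).
Under In/D/L/x, Eve's choice at the node after Out-C-g and at the node after In-B-U-Hi can never be reached regardless of what Finn does, so varying those choices leaves every outcome unchanged.
Holding the reachable choices fixed and varying the unreachable ones freely already gives 2 × 2 = 4 equivalent strategies.
No other strategy reproduces this row, so those 4 are the full class: In/D/L/x, In/D/L/w, In/D/R/x, In/D/R/w.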